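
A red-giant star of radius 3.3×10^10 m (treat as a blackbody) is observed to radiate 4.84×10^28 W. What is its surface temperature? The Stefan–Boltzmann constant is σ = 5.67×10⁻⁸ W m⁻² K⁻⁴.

T ≈ 2810 K

A = 4πr² = 4π × (3.3×10^10)² = 1.37×10^22 m².
From P = σAT⁴, T = (P / σA)^(1/4) = (4.84×10^28 / (5.67×10⁻⁸ × 1.37×10^22))^(1/4).
T = (6.24×10^13)^(1/4) = 2810 K.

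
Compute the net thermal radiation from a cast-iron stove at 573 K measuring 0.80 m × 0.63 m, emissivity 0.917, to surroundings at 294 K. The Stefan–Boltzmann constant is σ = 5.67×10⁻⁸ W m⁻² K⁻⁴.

A = 0.80 × 0.63 = 0.504 m².
Q = εσA(T⁴ − T_s⁴). T⁴ − T_s⁴ = (573)⁴ − (294)⁴ = 1.08×10^11 − 7.47×10^9 = 1.00×10^11 K⁴.
Q = 0.917 × 5.67×10⁻⁸ × 0.504 × 1.00×10^11 = 2630 W.

Q ≈ 2630 W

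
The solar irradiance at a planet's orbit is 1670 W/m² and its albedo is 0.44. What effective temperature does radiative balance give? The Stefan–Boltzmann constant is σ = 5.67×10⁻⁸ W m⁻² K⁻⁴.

Power absorbed = (1−a)S·πR²; power emitted = 4πR²σT⁴. Equating and cancelling πR²:
T = ((1−a)S / 4σ)^(1/4) = (935 / (4 × 5.67×10⁻⁸))^(1/4) = (4.12×10^9)^(1/4).
T = 253 K.

T ≈ 253 K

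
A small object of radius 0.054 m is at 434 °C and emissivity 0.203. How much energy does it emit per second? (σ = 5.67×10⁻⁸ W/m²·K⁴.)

P ≈ 105 W

A = 4πr² = 4π × (0.054)² = 0.0366 m².
434 °C = 707 K.
P = εσAT⁴ = 0.203 × 5.67×10⁻⁸ × 0.0366 × (707)⁴ = 0.203 × 5.67×10⁻⁸ × 0.0366 × 2.50×10^11.
P = 105 W.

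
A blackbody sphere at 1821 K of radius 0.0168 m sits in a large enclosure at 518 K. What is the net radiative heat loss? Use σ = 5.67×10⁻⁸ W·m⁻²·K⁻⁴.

Q ≈ 2200 W

A = 4πr² = 4π × (0.0168)² = 3.55×10^-3 m².
Q = σA(T⁴ − T_s⁴). T⁴ − T_s⁴ = (1821)⁴ − (518)⁴ = 1.10×10^13 − 7.20×10^10 = 1.09×10^13 K⁴.
Q = 5.67×10⁻⁸ × 3.55×10^-3 × 1.09×10^13 = 2200 W.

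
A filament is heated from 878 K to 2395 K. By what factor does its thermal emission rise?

ratio ≈ 55.4

P ∝ T⁴, so the ratio is (2395/878)⁴ = (2.728)⁴ = 55.4.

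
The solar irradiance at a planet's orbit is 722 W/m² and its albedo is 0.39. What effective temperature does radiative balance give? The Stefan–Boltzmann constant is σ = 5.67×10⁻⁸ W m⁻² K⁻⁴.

T ≈ 210 K

Power absorbed = (1−a)S·πR²; power emitted = 4πR²σT⁴. Equating and cancelling πR²:
T = ((1−a)S / 4σ)^(1/4) = (440 / (4 × 5.67×10⁻⁸))^(1/4) = (1.94×10^9)^(1/4).
T = 210 K.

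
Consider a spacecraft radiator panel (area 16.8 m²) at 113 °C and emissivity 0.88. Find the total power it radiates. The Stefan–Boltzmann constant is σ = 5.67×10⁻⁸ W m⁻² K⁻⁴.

P ≈ 18600 W

113 °C = 386 K.
P = εσAT⁴ = 0.88 × 5.67×10⁻⁸ × 16.8 × (386)⁴ = 0.88 × 5.67×10⁻⁸ × 16.8 × 2.22×10^10.
P = 18600 W.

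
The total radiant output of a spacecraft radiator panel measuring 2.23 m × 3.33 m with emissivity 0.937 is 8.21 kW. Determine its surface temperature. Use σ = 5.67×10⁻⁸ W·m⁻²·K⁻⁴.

A = 2.23 × 3.33 = 7.43 m².
From P = εσAT⁴, T = (P / εσA)^(1/4) = (8210 / (0.937 × 5.67×10⁻⁸ × 7.43))^(1/4).
T = (2.08×10^10)^(1/4) = 380 K.

T ≈ 380 K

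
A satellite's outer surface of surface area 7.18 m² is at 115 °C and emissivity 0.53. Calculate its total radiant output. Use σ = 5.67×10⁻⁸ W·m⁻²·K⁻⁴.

P ≈ 4890 W

115 °C = 388 K.
P = εσAT⁴ = 0.53 × 5.67×10⁻⁸ × 7.18 × (388)⁴ = 0.53 × 5.67×10⁻⁸ × 7.18 × 2.27×10^10.
P = 4890 W.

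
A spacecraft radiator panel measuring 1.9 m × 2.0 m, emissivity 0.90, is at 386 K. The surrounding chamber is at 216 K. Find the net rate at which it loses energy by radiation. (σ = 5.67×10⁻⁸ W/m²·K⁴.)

Q ≈ 3880 W

A = 1.9 × 2.0 = 3.80 m².
Q = εσA(T⁴ − T_s⁴). T⁴ − T_s⁴ = (386)⁴ − (216)⁴ = 2.22×10^10 − 2.18×10^9 = 2.00×10^10 K⁴.
Q = 0.90 × 5.67×10⁻⁸ × 3.80 × 2.00×10^10 = 3880 W.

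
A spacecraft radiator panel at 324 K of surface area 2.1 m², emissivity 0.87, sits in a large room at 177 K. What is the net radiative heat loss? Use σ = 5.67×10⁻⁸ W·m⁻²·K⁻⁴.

Q = εσA(T⁴ − T_s⁴). T⁴ − T_s⁴ = (324)⁴ − (177)⁴ = 1.10×10^10 − 9.82×10^8 = 1.00×10^10 K⁴.
Q = 0.87 × 5.67×10⁻⁸ × 2.10 × 1.00×10^10 = 1040 W.

Q ≈ 1040 W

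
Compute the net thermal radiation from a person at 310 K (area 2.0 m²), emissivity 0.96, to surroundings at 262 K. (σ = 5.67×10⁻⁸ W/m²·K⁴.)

Q = εσA(T⁴ − T_s⁴). T⁴ − T_s⁴ = (310)⁴ − (262)⁴ = 9.24×10^9 − 4.71×10^9 = 4.52×10^9 K⁴.
Q = 0.96 × 5.67×10⁻⁸ × 2.00 × 4.52×10^9 = 492 W.

Q ≈ 492 W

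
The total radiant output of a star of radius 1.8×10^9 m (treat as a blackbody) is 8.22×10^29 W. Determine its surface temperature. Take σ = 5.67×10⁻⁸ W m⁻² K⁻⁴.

T ≈ 24400 K

A = 4πr² = 4π × (1.8×10^9)² = 4.07×10^19 m².
From P = σAT⁴, T = (P / σA)^(1/4) = (8.22×10^29 / (5.67×10⁻⁸ × 4.07×10^19))^(1/4).
T = (3.56×10^17)^(1/4) = 24400 K.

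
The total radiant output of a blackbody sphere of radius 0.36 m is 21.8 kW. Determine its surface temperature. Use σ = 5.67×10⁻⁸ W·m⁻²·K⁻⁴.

T ≈ 697 K

A = 4πr² = 4π × (0.36)² = 1.63 m².
From P = σAT⁴, T = (P / σA)^(1/4) = (21800 / (5.67×10⁻⁸ × 1.63))^(1/4).
T = (2.36×10^11)^(1/4) = 697 K.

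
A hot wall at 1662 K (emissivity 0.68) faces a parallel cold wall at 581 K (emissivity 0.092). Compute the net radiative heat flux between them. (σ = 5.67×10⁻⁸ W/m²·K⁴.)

For two large parallel gray plates, q = σ(T₁⁴ − T₂⁴) / (1/ε₁ + 1/ε₂ − 1).
1/ε₁ + 1/ε₂ − 1 = 1/0.68 + 1/0.092 − 1 = 11.34.
T₁⁴ − T₂⁴ = 7.63×10^12 − 1.14×10^11 = 7.52×10^12 K⁴.
q = 5.67×10⁻⁸ × 7.52×10^12 / 11.34 = 37600 W/m².

q ≈ 37600 W/m²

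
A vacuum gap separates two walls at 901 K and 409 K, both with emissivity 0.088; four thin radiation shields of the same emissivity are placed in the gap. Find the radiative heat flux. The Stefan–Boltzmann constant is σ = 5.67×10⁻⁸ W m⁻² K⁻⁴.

q ≈ 329 W/m²

Each of the 5 gaps contributes resistance (2/ε − 1) = 2/0.088 − 1 = 21.73; total = 108.6.
q = σ(T₁⁴ − T₂⁴) / 108.6 = 5.67×10⁻⁸ × 6.31×10^11 / 108.6 = 329 W/m².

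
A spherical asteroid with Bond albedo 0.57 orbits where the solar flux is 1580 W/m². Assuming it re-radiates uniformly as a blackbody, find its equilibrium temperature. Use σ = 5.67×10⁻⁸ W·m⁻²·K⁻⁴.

T ≈ 234 K

Power absorbed = (1−a)S·πR²; power emitted = 4πR²σT⁴. Equating and cancelling πR²:
T = ((1−a)S / 4σ)^(1/4) = (679 / (4 × 5.67×10⁻⁸))^(1/4) = (3.00×10^9)^(1/4).
T = 234 K.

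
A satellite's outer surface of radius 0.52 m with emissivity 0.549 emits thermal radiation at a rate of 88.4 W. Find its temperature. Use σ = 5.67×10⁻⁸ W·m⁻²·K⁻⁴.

T ≈ 170 K

A = 4πr² = 4π × (0.52)² = 3.40 m².
From P = εσAT⁴, T = (P / εσA)^(1/4) = (88.4 / (0.549 × 5.67×10⁻⁸ × 3.40))^(1/4).
T = (8.36×10^8)^(1/4) = 170 K.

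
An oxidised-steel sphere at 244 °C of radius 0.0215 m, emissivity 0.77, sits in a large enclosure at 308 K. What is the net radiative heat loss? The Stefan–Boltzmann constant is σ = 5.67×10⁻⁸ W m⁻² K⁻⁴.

Q ≈ 15.8 W

A = 4πr² = 4π × (0.0215)² = 5.81×10^-3 m².
Convert: 244 °C = 517 K.
Q = εσA(T⁴ − T_s⁴). T⁴ − T_s⁴ = (517)⁴ − (308)⁴ = 7.14×10^10 − 9.00×10^9 = 6.24×10^10 K⁴.
Q = 0.77 × 5.67×10⁻⁸ × 5.81×10^-3 × 6.24×10^10 = 15.8 W.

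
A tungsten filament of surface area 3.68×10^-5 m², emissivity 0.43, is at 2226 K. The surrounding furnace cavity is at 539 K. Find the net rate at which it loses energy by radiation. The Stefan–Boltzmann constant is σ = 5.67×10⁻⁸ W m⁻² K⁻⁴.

Q ≈ 22.0 W

Q = εσA(T⁴ − T_s⁴). T⁴ − T_s⁴ = (2226)⁴ − (539)⁴ = 2.46×10^13 − 8.44×10^10 = 2.45×10^13 K⁴.
Q = 0.43 × 5.67×10⁻⁸ × 3.68×10^-5 × 2.45×10^13 = 22.0 W.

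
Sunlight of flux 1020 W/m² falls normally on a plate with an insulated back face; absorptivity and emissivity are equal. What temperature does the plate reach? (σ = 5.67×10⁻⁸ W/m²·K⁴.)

Absorbed flux αS = emitted flux εσT⁴ (one radiating face); with α = ε, T = (S/σ)^(1/4).
T = (1020 / 5.67×10⁻⁸)^(1/4) = (1.80×10^10)^(1/4).
T = 366 K.

T ≈ 366 K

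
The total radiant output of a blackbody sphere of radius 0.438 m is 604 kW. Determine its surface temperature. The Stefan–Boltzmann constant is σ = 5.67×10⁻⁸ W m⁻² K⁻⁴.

T ≈ 1450 K

A = 4πr² = 4π × (0.438)² = 2.41 m².
From P = σAT⁴, T = (P / σA)^(1/4) = (6.04×10^5 / (5.67×10⁻⁸ × 2.41))^(1/4).
T = (4.42×10^12)^(1/4) = 1450 K.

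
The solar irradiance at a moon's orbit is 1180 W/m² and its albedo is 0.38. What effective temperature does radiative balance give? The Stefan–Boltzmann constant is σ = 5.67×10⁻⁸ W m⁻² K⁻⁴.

T ≈ 238 K

Power absorbed = (1−a)S·πR²; power emitted = 4πR²σT⁴. Equating and cancelling πR²:
T = ((1−a)S / 4σ)^(1/4) = (732 / (4 × 5.67×10⁻⁸))^(1/4) = (3.23×10^9)^(1/4).
T = 238 K.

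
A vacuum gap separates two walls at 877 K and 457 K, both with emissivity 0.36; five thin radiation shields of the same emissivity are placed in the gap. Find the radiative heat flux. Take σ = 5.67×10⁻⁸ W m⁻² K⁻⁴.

q ≈ 1140 W/m²

Each of the 6 gaps contributes resistance (2/ε − 1) = 2/0.36 − 1 = 4.556; total = 27.33.
q = σ(T₁⁴ − T₂⁴) / 27.33 = 5.67×10⁻⁸ × 5.48×10^11 / 27.33 = 1140 W/m².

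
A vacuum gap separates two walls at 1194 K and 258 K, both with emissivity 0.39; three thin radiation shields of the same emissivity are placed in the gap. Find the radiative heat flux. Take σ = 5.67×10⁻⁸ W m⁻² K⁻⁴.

q ≈ 6960 W/m²

Each of the 4 gaps contributes resistance (2/ε − 1) = 2/0.39 − 1 = 4.128; total = 16.51.
q = σ(T₁⁴ − T₂⁴) / 16.51 = 5.67×10⁻⁸ × 2.03×10^12 / 16.51 = 6960 W/m².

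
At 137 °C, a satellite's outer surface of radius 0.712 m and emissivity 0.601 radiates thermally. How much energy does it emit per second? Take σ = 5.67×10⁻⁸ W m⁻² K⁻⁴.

P ≈ 6130 W

A = 4πr² = 4π × (0.712)² = 6.37 m².
137 °C = 410 K.
P = εσAT⁴ = 0.601 × 5.67×10⁻⁸ × 6.37 × (410)⁴ = 0.601 × 5.67×10⁻⁸ × 6.37 × 2.83×10^10.
P = 6130 W.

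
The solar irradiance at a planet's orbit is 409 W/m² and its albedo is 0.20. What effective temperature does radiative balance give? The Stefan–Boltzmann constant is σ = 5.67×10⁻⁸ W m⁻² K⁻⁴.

T ≈ 195 K

Power absorbed = (1−a)S·πR²; power emitted = 4πR²σT⁴. Equating and cancelling πR²:
T = ((1−a)S / 4σ)^(1/4) = (327 / (4 × 5.67×10⁻⁸))^(1/4) = (1.44×10^9)^(1/4).
T = 195 K.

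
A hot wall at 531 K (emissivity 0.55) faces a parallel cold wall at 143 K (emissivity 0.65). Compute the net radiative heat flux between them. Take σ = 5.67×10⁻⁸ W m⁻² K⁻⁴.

q ≈ 1900 W/m²

For two large parallel gray plates, q = σ(T₁⁴ − T₂⁴) / (1/ε₁ + 1/ε₂ − 1).
1/ε₁ + 1/ε₂ − 1 = 1/0.55 + 1/0.65 − 1 = 2.357.
T₁⁴ − T₂⁴ = 7.95×10^10 − 4.18×10^8 = 7.91×10^10 K⁴.
q = 5.67×10⁻⁸ × 7.91×10^10 / 2.357 = 1900 W/m².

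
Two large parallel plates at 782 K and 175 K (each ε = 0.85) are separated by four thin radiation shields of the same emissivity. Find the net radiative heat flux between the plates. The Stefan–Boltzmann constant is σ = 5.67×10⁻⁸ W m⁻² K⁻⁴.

Each of the 5 gaps contributes resistance (2/ε − 1) = 2/0.85 − 1 = 1.353; total = 6.765.
q = σ(T₁⁴ − T₂⁴) / 6.765 = 5.67×10⁻⁸ × 3.73×10^11 / 6.765 = 3130 W/m².

q ≈ 3130 W/m²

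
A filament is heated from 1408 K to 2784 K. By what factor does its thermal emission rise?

P ∝ T⁴, so the ratio is (2784/1408)⁴ = (1.977)⁴ = 15.3.

ratio ≈ 15.3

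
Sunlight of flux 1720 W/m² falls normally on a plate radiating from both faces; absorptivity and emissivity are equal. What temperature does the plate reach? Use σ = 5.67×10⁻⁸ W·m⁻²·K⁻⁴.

Absorbed flux αS = emitted flux 2εσT⁴ per unit area; with α = ε this gives T = (S/2σ)^(1/4).
T = (1720 / (2 × 5.67×10⁻⁸))^(1/4) = (1.52×10^10)^(1/4).
T = 351 K.

T ≈ 351 K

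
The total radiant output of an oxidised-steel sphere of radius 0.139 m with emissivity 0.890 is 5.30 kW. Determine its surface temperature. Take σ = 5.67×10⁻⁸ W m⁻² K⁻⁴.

T ≈ 811 K

A = 4πr² = 4π × (0.139)² = 0.243 m².
From P = εσAT⁴, T = (P / εσA)^(1/4) = (5300 / (0.890 × 5.67×10⁻⁸ × 0.243))^(1/4).
T = (4.33×10^11)^(1/4) = 811 K.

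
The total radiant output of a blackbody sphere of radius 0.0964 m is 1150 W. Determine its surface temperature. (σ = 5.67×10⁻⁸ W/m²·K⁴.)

A = 4πr² = 4π × (0.0964)² = 0.117 m².
From P = σAT⁴, T = (P / σA)^(1/4) = (1150 / (5.67×10⁻⁸ × 0.117))^(1/4).
T = (1.74×10^11)^(1/4) = 646 K.

T ≈ 646 K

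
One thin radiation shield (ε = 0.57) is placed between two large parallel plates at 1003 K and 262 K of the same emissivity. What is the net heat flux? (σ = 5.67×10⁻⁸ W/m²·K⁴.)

q ≈ 11400 W/m²

Each of the 2 gaps contributes resistance (2/ε − 1) = 2/0.57 − 1 = 2.509; total = 5.018.
q = σ(T₁⁴ − T₂⁴) / 5.018 = 5.67×10⁻⁸ × 1.01×10^12 / 5.018 = 11400 W/m².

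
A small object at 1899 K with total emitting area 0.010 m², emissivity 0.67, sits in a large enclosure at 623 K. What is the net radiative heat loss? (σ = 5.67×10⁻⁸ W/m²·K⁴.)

Q ≈ 4880 W

Q = εσA(T⁴ − T_s⁴). T⁴ − T_s⁴ = (1899)⁴ − (623)⁴ = 1.30×10^13 − 1.51×10^11 = 1.29×10^13 K⁴.
Q = 0.67 × 5.67×10⁻⁸ × 0.0100 × 1.29×10^13 = 4880 W.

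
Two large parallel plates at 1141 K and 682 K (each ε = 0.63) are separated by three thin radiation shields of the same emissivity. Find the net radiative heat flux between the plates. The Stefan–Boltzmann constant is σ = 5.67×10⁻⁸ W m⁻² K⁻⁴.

Each of the 4 gaps contributes resistance (2/ε − 1) = 2/0.63 − 1 = 2.175; total = 8.698.
q = σ(T₁⁴ − T₂⁴) / 8.698 = 5.67×10⁻⁸ × 1.48×10^12 / 8.698 = 9640 W/m².

q ≈ 9640 W/m²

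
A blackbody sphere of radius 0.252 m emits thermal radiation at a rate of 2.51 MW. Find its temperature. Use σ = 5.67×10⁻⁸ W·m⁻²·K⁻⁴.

A = 4πr² = 4π × (0.252)² = 0.798 m².
From P = σAT⁴, T = (P / σA)^(1/4) = (2.51×10^6 / (5.67×10⁻⁸ × 0.798))^(1/4).
T = (5.55×10^13)^(1/4) = 2730 K.

T ≈ 2730 K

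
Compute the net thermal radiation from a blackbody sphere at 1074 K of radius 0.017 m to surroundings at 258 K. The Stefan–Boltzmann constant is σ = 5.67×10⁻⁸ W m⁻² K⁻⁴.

Q ≈ 273 W

A = 4πr² = 4π × (0.017)² = 3.63×10^-3 m².
Q = σA(T⁴ − T_s⁴). T⁴ − T_s⁴ = (1074)⁴ − (258)⁴ = 1.33×10^12 − 4.43×10^9 = 1.33×10^12 K⁴.
Q = 5.67×10⁻⁸ × 3.63×10^-3 × 1.33×10^12 = 273 W.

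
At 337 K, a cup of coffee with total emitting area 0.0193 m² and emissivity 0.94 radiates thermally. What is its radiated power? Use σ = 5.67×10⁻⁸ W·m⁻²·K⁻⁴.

P ≈ 13.3 W

P = εσAT⁴ = 0.94 × 5.67×10⁻⁸ × 0.0193 × (337)⁴ = 0.94 × 5.67×10⁻⁸ × 0.0193 × 1.29×10^10.
P = 13.3 W.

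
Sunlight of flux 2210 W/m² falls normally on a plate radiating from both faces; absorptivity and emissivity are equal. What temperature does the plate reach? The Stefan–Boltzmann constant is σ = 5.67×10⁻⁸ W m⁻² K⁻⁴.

Absorbed flux αS = emitted flux 2εσT⁴ per unit area; with α = ε this gives T = (S/2σ)^(1/4).
T = (2210 / (2 × 5.67×10⁻⁸))^(1/4) = (1.95×10^10)^(1/4).
T = 374 K.

T ≈ 374 K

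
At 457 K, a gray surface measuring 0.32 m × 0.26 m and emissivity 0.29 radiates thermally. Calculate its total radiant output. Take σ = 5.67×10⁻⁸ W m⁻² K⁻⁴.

P ≈ 59.7 W

A = 0.32 × 0.26 = 0.0832 m².
P = εσAT⁴ = 0.29 × 5.67×10⁻⁸ × 0.0832 × (457)⁴ = 0.29 × 5.67×10⁻⁸ × 0.0832 × 4.36×10^10.
P = 59.7 W.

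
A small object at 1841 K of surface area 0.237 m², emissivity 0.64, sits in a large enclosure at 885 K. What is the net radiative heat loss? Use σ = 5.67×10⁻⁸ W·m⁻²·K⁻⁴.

Q = εσA(T⁴ − T_s⁴). T⁴ − T_s⁴ = (1841)⁴ − (885)⁴ = 1.15×10^13 − 6.13×10^11 = 1.09×10^13 K⁴.
Q = 0.64 × 5.67×10⁻⁸ × 0.237 × 1.09×10^13 = 93500 W.

Q ≈ 93500 W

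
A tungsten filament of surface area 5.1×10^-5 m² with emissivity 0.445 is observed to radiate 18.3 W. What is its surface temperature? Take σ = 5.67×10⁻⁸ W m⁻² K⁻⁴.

From P = εσAT⁴, T = (P / εσA)^(1/4) = (18.3 / (0.445 × 5.67×10⁻⁸ × 5.10×10^-5))^(1/4).
T = (1.42×10^13)^(1/4) = 1940 K.

T ≈ 1940 K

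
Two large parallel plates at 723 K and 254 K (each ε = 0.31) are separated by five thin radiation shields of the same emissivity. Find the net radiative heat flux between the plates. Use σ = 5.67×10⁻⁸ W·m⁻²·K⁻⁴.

Each of the 6 gaps contributes resistance (2/ε − 1) = 2/0.31 − 1 = 5.452; total = 32.71.
q = σ(T₁⁴ − T₂⁴) / 32.71 = 5.67×10⁻⁸ × 2.69×10^11 / 32.71 = 466 W/m².

q ≈ 466 W/m²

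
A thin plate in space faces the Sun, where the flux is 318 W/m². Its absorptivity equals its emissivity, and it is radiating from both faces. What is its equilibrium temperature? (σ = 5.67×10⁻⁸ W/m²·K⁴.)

Absorbed flux αS = emitted flux 2εσT⁴ per unit area; with α = ε this gives T = (S/2σ)^(1/4).
T = (318 / (2 × 5.67×10⁻⁸))^(1/4) = (2.80×10^9)^(1/4).
T = 230 K.

T ≈ 230 K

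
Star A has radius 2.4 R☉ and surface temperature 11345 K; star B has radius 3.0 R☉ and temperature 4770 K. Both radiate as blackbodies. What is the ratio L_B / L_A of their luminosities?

L_B/L_A ≈ 0.0488

L = 4πR²σT⁴ ∝ R²T⁴, so L_B/L_A = (3.0/2.4)² × (4770/11345)⁴ = 1.56 × 0.0313 = 0.0488.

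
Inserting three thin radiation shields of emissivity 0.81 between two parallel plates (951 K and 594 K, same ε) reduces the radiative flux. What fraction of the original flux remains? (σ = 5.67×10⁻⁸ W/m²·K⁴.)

ratio ≈ 0.250

With N identical shields there are N+1 = 4 gaps in series, each with the same radiative resistance, so the flux falls to 1/(N+1) of its unshielded value.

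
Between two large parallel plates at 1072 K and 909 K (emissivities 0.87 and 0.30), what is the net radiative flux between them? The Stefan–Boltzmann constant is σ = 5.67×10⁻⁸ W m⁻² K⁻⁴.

For two large parallel gray plates, q = σ(T₁⁴ − T₂⁴) / (1/ε₁ + 1/ε₂ − 1).
1/ε₁ + 1/ε₂ − 1 = 1/0.87 + 1/0.30 − 1 = 3.483.
T₁⁴ − T₂⁴ = 1.32×10^12 − 6.83×10^11 = 6.38×10^11 K⁴.
q = 5.67×10⁻⁸ × 6.38×10^11 / 3.483 = 10400 W/m².

q ≈ 10400 W/m²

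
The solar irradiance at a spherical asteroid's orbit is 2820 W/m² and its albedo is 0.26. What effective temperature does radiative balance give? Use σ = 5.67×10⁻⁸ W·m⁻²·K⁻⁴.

T ≈ 310 K

Power absorbed = (1−a)S·πR²; power emitted = 4πR²σT⁴. Equating and cancelling πR²:
T = ((1−a)S / 4σ)^(1/4) = (2090 / (4 × 5.67×10⁻⁸))^(1/4) = (9.20×10^9)^(1/4).
T = 310 K.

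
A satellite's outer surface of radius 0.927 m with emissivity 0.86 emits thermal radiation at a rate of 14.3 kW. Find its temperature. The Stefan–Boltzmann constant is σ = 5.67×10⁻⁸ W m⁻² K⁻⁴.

T ≈ 406 K

A = 4πr² = 4π × (0.927)² = 10.8 m².
From P = εσAT⁴, T = (P / εσA)^(1/4) = (14300 / (0.86 × 5.67×10⁻⁸ × 10.8))^(1/4).
T = (2.72×10^10)^(1/4) = 406 K.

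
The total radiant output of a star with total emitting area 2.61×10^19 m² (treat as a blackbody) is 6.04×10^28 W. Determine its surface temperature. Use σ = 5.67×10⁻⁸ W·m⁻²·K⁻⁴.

T ≈ 14200 K

From P = σAT⁴, T = (P / σA)^(1/4) = (6.04×10^28 / (5.67×10⁻⁸ × 2.61×10^19))^(1/4).
T = (4.08×10^16)^(1/4) = 14200 K.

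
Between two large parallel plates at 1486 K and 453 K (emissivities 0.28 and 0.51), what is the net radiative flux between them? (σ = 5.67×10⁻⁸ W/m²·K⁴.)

For two large parallel gray plates, q = σ(T₁⁴ − T₂⁴) / (1/ε₁ + 1/ε₂ − 1).
1/ε₁ + 1/ε₂ − 1 = 1/0.28 + 1/0.51 − 1 = 4.532.
T₁⁴ − T₂⁴ = 4.88×10^12 − 4.21×10^10 = 4.83×10^12 K⁴.
q = 5.67×10⁻⁸ × 4.83×10^12 / 4.532 = 60500 W/m².

q ≈ 60500 W/m²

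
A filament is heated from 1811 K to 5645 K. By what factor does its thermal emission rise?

P ∝ T⁴, so the ratio is (5645/1811)⁴ = (3.117)⁴ = 94.4.

ratio ≈ 94.4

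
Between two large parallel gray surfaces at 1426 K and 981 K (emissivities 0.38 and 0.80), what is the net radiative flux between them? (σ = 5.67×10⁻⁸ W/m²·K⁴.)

q ≈ 63100 W/m²

For two large parallel gray plates, q = σ(T₁⁴ − T₂⁴) / (1/ε₁ + 1/ε₂ − 1).
1/ε₁ + 1/ε₂ − 1 = 1/0.38 + 1/0.80 − 1 = 2.882.
T₁⁴ − T₂⁴ = 4.14×10^12 − 9.26×10^11 = 3.21×10^12 K⁴.
q = 5.67×10⁻⁸ × 3.21×10^12 / 2.882 = 63100 W/m².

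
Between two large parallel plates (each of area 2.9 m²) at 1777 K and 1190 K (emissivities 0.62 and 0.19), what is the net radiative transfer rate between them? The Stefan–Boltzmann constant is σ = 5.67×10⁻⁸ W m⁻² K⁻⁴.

Q ≈ 2.23×10^5 W

For two large parallel gray plates, q = σ(T₁⁴ − T₂⁴) / (1/ε₁ + 1/ε₂ − 1).
1/ε₁ + 1/ε₂ − 1 = 1/0.62 + 1/0.19 − 1 = 5.876.
T₁⁴ − T₂⁴ = 9.97×10^12 − 2.01×10^12 = 7.97×10^12 K⁴.
q = 5.67×10⁻⁸ × 7.97×10^12 / 5.876 = 76900 W/m².
Q = q·A = 76900 × 2.9 = 2.23×10^5 W.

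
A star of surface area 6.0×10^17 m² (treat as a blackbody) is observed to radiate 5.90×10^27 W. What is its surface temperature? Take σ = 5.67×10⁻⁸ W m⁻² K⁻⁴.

From P = σAT⁴, T = (P / σA)^(1/4) = (5.90×10^27 / (5.67×10⁻⁸ × 6.00×10^17))^(1/4).
T = (1.73×10^17)^(1/4) = 20400 K.

T ≈ 20400 K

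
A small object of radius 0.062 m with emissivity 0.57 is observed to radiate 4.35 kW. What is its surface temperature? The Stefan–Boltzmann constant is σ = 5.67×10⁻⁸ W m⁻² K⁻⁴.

A = 4πr² = 4π × (0.062)² = 0.0483 m².
From P = εσAT⁴, T = (P / εσA)^(1/4) = (4350 / (0.57 × 5.67×10⁻⁸ × 0.0483))^(1/4).
T = (2.79×10^12)^(1/4) = 1290 K.

T ≈ 1290 K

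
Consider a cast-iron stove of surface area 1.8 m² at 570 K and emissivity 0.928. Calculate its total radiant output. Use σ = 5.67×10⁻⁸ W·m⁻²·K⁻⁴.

P ≈ 10000 W

Stefan–Boltzmann: P = εσAT⁴ = 0.928 × 5.67×10⁻⁸ × 1.80 × (570)⁴ = 0.928 × 5.67×10⁻⁸ × 1.80 × 1.06×10^11.
P = 10000 W.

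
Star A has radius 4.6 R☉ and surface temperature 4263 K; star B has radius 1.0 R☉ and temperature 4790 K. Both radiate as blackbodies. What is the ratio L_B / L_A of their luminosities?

L = 4πR²σT⁴ ∝ R²T⁴, so L_B/L_A = (1.0/4.6)² × (4790/4263)⁴ = 0.0473 × 1.59 = 0.0753.

L_B/L_A ≈ 0.0753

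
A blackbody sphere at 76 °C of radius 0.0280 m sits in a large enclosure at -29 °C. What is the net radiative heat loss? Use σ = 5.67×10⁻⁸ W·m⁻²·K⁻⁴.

Q ≈ 6.31 W

A = 4πr² = 4π × (0.0280)² = 9.85×10^-3 m².
Convert: 76 °C = 349 K; -29 °C = 244 K.
Q = σA(T⁴ − T_s⁴). T⁴ − T_s⁴ = (349)⁴ − (244)⁴ = 1.48×10^10 − 3.54×10^9 = 1.13×10^10 K⁴.
Q = 5.67×10⁻⁸ × 9.85×10^-3 × 1.13×10^10 = 6.31 W.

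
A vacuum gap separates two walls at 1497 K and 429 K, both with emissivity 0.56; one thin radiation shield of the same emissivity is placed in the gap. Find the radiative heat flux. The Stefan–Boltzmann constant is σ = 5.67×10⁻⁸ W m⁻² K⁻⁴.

q ≈ 55000 W/m²

Each of the 2 gaps contributes resistance (2/ε − 1) = 2/0.56 − 1 = 2.571; total = 5.143.
q = σ(T₁⁴ − T₂⁴) / 5.143 = 5.67×10⁻⁸ × 4.99×10^12 / 5.143 = 55000 W/m².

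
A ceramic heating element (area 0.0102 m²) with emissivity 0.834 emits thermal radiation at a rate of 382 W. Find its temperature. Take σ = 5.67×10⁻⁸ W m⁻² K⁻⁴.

From P = εσAT⁴, T = (P / εσA)^(1/4) = (382 / (0.834 × 5.67×10⁻⁸ × 0.0102))^(1/4).
T = (7.92×10^11)^(1/4) = 943 K.

T ≈ 943 K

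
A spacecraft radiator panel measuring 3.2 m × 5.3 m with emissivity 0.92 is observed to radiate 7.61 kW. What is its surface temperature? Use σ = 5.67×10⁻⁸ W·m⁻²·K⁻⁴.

A = 3.2 × 5.3 = 17.0 m².
From P = εσAT⁴, T = (P / εσA)^(1/4) = (7610 / (0.92 × 5.67×10⁻⁸ × 17.0))^(1/4).
T = (8.60×10^9)^(1/4) = 305 K.

T ≈ 305 K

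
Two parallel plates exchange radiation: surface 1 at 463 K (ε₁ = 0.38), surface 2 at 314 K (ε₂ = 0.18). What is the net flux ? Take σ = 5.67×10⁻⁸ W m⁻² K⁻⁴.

q ≈ 286 W/m²

For two large parallel gray plates, q = σ(T₁⁴ − T₂⁴) / (1/ε₁ + 1/ε₂ − 1).
1/ε₁ + 1/ε₂ − 1 = 1/0.38 + 1/0.18 − 1 = 7.187.
T₁⁴ − T₂⁴ = 4.60×10^10 − 9.72×10^9 = 3.62×10^10 K⁴.
q = 5.67×10⁻⁸ × 3.62×10^10 / 7.187 = 286 W/m².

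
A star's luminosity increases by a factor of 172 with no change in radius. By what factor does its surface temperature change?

factor ≈ 3.62

P ∝ T⁴ ⇒ T ∝ P^(1/4), so T scales by (172)^(1/4) = 3.62.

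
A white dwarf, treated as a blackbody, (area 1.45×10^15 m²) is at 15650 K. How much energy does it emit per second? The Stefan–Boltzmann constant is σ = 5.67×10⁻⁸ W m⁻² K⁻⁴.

P = σAT⁴ = 5.67×10⁻⁸ × 1.45×10^15 × (15650)⁴ = 5.67×10⁻⁸ × 1.45×10^15 × 6.00×10^16.
P = 4.93×10^24 W.

P ≈ 4.93×10^24 W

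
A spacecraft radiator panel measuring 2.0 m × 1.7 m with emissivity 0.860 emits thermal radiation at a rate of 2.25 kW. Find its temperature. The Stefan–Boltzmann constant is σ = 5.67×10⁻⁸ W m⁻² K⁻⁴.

T ≈ 341 K

A = 2.0 × 1.7 = 3.40 m².
From P = εσAT⁴, T = (P / εσA)^(1/4) = (2250 / (0.860 × 5.67×10⁻⁸ × 3.40))^(1/4).
T = (1.36×10^10)^(1/4) = 341 K.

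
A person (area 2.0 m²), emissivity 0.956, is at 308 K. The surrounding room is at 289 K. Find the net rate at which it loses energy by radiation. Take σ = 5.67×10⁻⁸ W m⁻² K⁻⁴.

Q ≈ 219 W

Q = εσA(T⁴ − T_s⁴). T⁴ − T_s⁴ = (308)⁴ − (289)⁴ = 9.00×10^9 − 6.98×10^9 = 2.02×10^9 K⁴.
Q = 0.956 × 5.67×10⁻⁸ × 2.00 × 2.02×10^9 = 219 W.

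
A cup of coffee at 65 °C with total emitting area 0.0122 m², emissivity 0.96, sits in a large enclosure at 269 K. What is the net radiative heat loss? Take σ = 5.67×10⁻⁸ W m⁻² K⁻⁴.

Q ≈ 5.19 W

Convert: 65 °C = 338 K.
Q = εσA(T⁴ − T_s⁴). T⁴ − T_s⁴ = (338)⁴ − (269)⁴ = 1.31×10^10 − 5.24×10^9 = 7.82×10^9 K⁴.
Q = 0.96 × 5.67×10⁻⁸ × 0.0122 × 7.82×10^9 = 5.19 W.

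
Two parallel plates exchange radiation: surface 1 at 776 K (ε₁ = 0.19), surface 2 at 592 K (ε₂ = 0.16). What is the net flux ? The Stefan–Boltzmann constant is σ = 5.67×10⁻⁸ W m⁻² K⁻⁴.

For two large parallel gray plates, q = σ(T₁⁴ − T₂⁴) / (1/ε₁ + 1/ε₂ − 1).
1/ε₁ + 1/ε₂ − 1 = 1/0.19 + 1/0.16 − 1 = 10.51.
T₁⁴ − T₂⁴ = 3.63×10^11 − 1.23×10^11 = 2.40×10^11 K⁴.
q = 5.67×10⁻⁸ × 2.40×10^11 / 10.51 = 1290 W/m².

q ≈ 1290 W/m²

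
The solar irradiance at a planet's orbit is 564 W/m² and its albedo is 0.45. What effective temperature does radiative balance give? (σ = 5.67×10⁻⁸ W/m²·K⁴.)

T ≈ 192 K

Power absorbed = (1−a)S·πR²; power emitted = 4πR²σT⁴. Equating and cancelling πR²:
T = ((1−a)S / 4σ)^(1/4) = (310 / (4 × 5.67×10⁻⁸))^(1/4) = (1.37×10^9)^(1/4).
T = 192 K.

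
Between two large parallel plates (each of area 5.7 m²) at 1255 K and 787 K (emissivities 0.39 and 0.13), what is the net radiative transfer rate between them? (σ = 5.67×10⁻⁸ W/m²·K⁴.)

Q ≈ 73200 W

For two large parallel gray plates, q = σ(T₁⁴ − T₂⁴) / (1/ε₁ + 1/ε₂ − 1).
1/ε₁ + 1/ε₂ − 1 = 1/0.39 + 1/0.13 − 1 = 9.256.
T₁⁴ − T₂⁴ = 2.48×10^12 − 3.84×10^11 = 2.10×10^12 K⁴.
q = 5.67×10⁻⁸ × 2.10×10^12 / 9.256 = 12800 W/m².
Q = q·A = 12800 × 5.7 = 73200 W.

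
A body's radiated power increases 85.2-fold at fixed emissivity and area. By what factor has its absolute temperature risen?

factor ≈ 3.04

P ∝ T⁴ ⇒ T ∝ P^(1/4), so T scales by (85.2)^(1/4) = 3.04.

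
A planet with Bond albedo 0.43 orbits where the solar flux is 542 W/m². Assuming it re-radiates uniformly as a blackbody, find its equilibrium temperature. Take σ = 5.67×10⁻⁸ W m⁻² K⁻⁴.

T ≈ 192 K

Power absorbed = (1−a)S·πR²; power emitted = 4πR²σT⁴. Equating and cancelling πR²:
T = ((1−a)S / 4σ)^(1/4) = (309 / (4 × 5.67×10⁻⁸))^(1/4) = (1.36×10^9)^(1/4).
T = 192 K.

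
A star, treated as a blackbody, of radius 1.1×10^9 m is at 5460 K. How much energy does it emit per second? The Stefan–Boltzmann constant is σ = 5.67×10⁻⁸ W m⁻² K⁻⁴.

P ≈ 7.66×10^26 W

A = 4πr² = 4π × (1.1×10^9)² = 1.52×10^19 m².
P = σAT⁴ = 5.67×10⁻⁸ × 1.52×10^19 × (5460)⁴ = 5.67×10⁻⁸ × 1.52×10^19 × 8.89×10^14.
P = 7.66×10^26 W.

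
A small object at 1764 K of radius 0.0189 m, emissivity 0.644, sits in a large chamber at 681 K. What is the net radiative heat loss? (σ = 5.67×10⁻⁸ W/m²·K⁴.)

Q ≈ 1550 W

A = 4πr² = 4π × (0.0189)² = 4.49×10^-3 m².
Q = εσA(T⁴ − T_s⁴). T⁴ − T_s⁴ = (1764)⁴ − (681)⁴ = 9.68×10^12 − 2.15×10^11 = 9.47×10^12 K⁴.
Q = 0.644 × 5.67×10⁻⁸ × 4.49×10^-3 × 9.47×10^12 = 1550 W.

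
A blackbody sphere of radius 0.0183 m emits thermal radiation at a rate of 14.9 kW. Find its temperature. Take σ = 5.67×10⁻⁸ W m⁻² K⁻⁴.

A = 4πr² = 4π × (0.0183)² = 4.21×10^-3 m².
From P = σAT⁴, T = (P / σA)^(1/4) = (14900 / (5.67×10⁻⁸ × 4.21×10^-3))^(1/4).
T = (6.24×10^13)^(1/4) = 2810 K.

T ≈ 2810 K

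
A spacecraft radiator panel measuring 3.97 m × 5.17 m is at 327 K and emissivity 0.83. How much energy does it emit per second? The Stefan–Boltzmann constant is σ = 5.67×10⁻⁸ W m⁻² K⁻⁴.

A = 3.97 × 5.17 = 20.5 m².
P = εσAT⁴ = 0.83 × 5.67×10⁻⁸ × 20.5 × (327)⁴ = 0.83 × 5.67×10⁻⁸ × 20.5 × 1.14×10^10.
P = 11000 W.

P ≈ 11000 W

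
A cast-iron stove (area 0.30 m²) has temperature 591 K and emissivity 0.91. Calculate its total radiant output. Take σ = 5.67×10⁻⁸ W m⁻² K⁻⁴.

P ≈ 1890 W

P = εσAT⁴ = 0.91 × 5.67×10⁻⁸ × 0.300 × (591)⁴ = 0.91 × 5.67×10⁻⁸ × 0.300 × 1.22×10^11.
P = 1890 W.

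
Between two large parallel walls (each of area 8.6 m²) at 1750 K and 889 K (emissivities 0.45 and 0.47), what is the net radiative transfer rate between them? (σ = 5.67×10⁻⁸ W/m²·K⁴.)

Q ≈ 1.27×10^6 W

For two large parallel gray plates, q = σ(T₁⁴ − T₂⁴) / (1/ε₁ + 1/ε₂ − 1).
1/ε₁ + 1/ε₂ − 1 = 1/0.45 + 1/0.47 − 1 = 3.350.
T₁⁴ − T₂⁴ = 9.38×10^12 − 6.25×10^11 = 8.75×10^12 K⁴.
q = 5.67×10⁻⁸ × 8.75×10^12 / 3.350 = 1.48×10^5 W/m².
Q = q·A = 1.48×10^5 × 8.6 = 1.27×10^6 W.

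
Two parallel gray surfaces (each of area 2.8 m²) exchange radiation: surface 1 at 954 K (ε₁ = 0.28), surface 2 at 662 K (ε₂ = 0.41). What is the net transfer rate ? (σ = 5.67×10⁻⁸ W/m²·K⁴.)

For two large parallel gray plates, q = σ(T₁⁴ − T₂⁴) / (1/ε₁ + 1/ε₂ − 1).
1/ε₁ + 1/ε₂ − 1 = 1/0.28 + 1/0.41 − 1 = 5.010.
T₁⁴ − T₂⁴ = 8.28×10^11 − 1.92×10^11 = 6.36×10^11 K⁴.
q = 5.67×10⁻⁸ × 6.36×10^11 / 5.010 = 7200 W/m².
Q = q·A = 7200 × 2.8 = 20200 W.

Q ≈ 20200 W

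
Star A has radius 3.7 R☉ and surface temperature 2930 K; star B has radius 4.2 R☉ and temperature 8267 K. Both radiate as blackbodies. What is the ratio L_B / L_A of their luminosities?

L_B/L_A ≈ 81.7

L = 4πR²σT⁴ ∝ R²T⁴, so L_B/L_A = (4.2/3.7)² × (8267/2930)⁴ = 1.29 × 63.4 = 81.7.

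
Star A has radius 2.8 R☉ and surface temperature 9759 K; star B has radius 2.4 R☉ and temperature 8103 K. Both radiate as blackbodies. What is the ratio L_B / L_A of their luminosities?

L_B/L_A ≈ 0.349

L = 4πR²σT⁴ ∝ R²T⁴, so L_B/L_A = (2.4/2.8)² × (8103/9759)⁴ = 0.735 × 0.475 = 0.349.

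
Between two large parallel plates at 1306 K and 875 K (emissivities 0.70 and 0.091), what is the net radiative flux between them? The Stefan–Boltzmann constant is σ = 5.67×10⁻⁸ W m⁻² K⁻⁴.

For two large parallel gray plates, q = σ(T₁⁴ − T₂⁴) / (1/ε₁ + 1/ε₂ − 1).
1/ε₁ + 1/ε₂ − 1 = 1/0.70 + 1/0.091 − 1 = 11.42.
T₁⁴ − T₂⁴ = 2.91×10^12 − 5.86×10^11 = 2.32×10^12 K⁴.
q = 5.67×10⁻⁸ × 2.32×10^12 / 11.42 = 11500 W/m².

q ≈ 11500 W/m²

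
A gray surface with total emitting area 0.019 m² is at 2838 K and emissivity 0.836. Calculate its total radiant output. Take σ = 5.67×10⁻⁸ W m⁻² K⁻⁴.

P = εσAT⁴ = 0.836 × 5.67×10⁻⁸ × 0.0190 × (2838)⁴ = 0.836 × 5.67×10⁻⁸ × 0.0190 × 6.49×10^13.
P = 58400 W.

P ≈ 58400 W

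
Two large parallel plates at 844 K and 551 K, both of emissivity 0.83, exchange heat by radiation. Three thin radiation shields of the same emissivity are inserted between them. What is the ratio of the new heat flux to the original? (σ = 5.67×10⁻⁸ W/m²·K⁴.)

With N identical shields there are N+1 = 4 gaps in series, each with the same radiative resistance, so the flux falls to 1/(N+1) of its unshielded value.

ratio ≈ 0.250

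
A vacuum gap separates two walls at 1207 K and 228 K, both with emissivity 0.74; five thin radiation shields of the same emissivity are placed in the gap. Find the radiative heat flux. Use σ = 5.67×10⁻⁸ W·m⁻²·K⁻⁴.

q ≈ 11800 W/m²

Each of the 6 gaps contributes resistance (2/ε − 1) = 2/0.74 − 1 = 1.703; total = 10.22.
q = σ(T₁⁴ − T₂⁴) / 10.22 = 5.67×10⁻⁸ × 2.12×10^12 / 10.22 = 11800 W/m².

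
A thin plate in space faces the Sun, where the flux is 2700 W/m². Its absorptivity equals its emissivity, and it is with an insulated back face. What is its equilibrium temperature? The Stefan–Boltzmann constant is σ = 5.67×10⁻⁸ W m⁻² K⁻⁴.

Absorbed flux αS = emitted flux εσT⁴ (one radiating face); with α = ε, T = (S/σ)^(1/4).
T = (2700 / 5.67×10⁻⁸)^(1/4) = (4.76×10^10)^(1/4).
T = 467 K.

T ≈ 467 K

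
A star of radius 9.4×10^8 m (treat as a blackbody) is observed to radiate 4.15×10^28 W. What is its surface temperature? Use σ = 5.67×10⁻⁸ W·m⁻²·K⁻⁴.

A = 4πr² = 4π × (9.4×10^8)² = 1.11×10^19 m².
From P = σAT⁴, T = (P / σA)^(1/4) = (4.15×10^28 / (5.67×10⁻⁸ × 1.11×10^19))^(1/4).
T = (6.59×10^16)^(1/4) = 16000 K.

T ≈ 16000 K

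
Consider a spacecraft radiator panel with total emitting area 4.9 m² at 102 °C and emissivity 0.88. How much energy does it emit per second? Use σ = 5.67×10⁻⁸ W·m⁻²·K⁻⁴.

102 °C = 375 K.
P = εσAT⁴ = 0.88 × 5.67×10⁻⁸ × 4.90 × (375)⁴ = 0.88 × 5.67×10⁻⁸ × 4.90 × 1.98×10^10.
P = 4830 W.

P ≈ 4830 W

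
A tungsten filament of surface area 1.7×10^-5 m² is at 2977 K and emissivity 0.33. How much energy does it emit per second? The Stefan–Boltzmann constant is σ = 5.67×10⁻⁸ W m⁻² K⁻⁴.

P ≈ 25.0 W

Stefan–Boltzmann: P = εσAT⁴ = 0.33 × 5.67×10⁻⁸ × 1.70×10^-5 × (2977)⁴ = 0.33 × 5.67×10⁻⁸ × 1.70×10^-5 × 7.85×10^13.
P = 25.0 W.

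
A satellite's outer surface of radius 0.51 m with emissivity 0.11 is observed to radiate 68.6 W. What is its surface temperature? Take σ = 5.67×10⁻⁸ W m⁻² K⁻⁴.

T ≈ 241 K

A = 4πr² = 4π × (0.51)² = 3.27 m².
From P = εσAT⁴, T = (P / εσA)^(1/4) = (68.6 / (0.11 × 5.67×10⁻⁸ × 3.27))^(1/4).
T = (3.37×10^9)^(1/4) = 241 K.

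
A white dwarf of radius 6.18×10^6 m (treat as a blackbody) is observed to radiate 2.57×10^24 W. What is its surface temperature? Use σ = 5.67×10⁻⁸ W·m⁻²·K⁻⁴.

T ≈ 17500 K

A = 4πr² = 4π × (6.18×10^6)² = 4.80×10^14 m².
From P = σAT⁴, T = (P / σA)^(1/4) = (2.57×10^24 / (5.67×10⁻⁸ × 4.80×10^14))^(1/4).
T = (9.44×10^16)^(1/4) = 17500 K.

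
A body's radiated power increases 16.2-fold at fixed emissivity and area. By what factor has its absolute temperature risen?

P ∝ T⁴ ⇒ T ∝ P^(1/4), so T scales by (16.2)^(1/4) = 2.01.

factor ≈ 2.01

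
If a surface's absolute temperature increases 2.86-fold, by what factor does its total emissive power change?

factor ≈ 66.9

P ∝ T⁴, so the power scales as (2.86)⁴ = 66.9.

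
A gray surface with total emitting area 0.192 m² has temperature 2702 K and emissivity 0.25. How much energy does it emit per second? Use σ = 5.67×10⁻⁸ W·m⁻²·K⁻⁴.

Stefan–Boltzmann: P = εσAT⁴ = 0.25 × 5.67×10⁻⁸ × 0.192 × (2702)⁴ = 0.25 × 5.67×10⁻⁸ × 0.192 × 5.33×10^13.
P = 1.45×10^5 W.

P ≈ 1.45×10^5 W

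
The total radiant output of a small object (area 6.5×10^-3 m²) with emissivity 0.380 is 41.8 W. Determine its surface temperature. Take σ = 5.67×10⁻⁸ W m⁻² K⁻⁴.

T ≈ 739 K

From P = εσAT⁴, T = (P / εσA)^(1/4) = (41.8 / (0.380 × 5.67×10⁻⁸ × 6.50×10^-3))^(1/4).
T = (2.98×10^11)^(1/4) = 739 K.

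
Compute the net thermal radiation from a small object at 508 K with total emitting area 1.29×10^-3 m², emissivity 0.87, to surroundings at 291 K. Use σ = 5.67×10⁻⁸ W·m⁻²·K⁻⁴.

Q ≈ 3.78 W

Q = εσA(T⁴ − T_s⁴). T⁴ − T_s⁴ = (508)⁴ − (291)⁴ = 6.66×10^10 − 7.17×10^9 = 5.94×10^10 K⁴.
Q = 0.87 × 5.67×10⁻⁸ × 1.29×10^-3 × 5.94×10^10 = 3.78 W.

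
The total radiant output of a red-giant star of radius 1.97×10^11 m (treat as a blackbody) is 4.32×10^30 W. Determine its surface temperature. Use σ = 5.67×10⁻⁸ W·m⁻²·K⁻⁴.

A = 4πr² = 4π × (1.97×10^11)² = 4.88×10^23 m².
From P = σAT⁴, T = (P / σA)^(1/4) = (4.32×10^30 / (5.67×10⁻⁸ × 4.88×10^23))^(1/4).
T = (1.56×10^14)^(1/4) = 3540 K.

T ≈ 3540 K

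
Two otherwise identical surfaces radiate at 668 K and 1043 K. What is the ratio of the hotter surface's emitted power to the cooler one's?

ratio ≈ 5.94

P ∝ T⁴, so the ratio is (1043/668)⁴ = (1.561)⁴ = 5.94.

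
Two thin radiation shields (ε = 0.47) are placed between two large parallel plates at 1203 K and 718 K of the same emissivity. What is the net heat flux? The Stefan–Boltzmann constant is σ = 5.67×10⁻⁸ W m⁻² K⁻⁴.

q ≈ 10600 W/m²

Each of the 3 gaps contributes resistance (2/ε − 1) = 2/0.47 − 1 = 3.255; total = 9.766.
q = σ(T₁⁴ − T₂⁴) / 9.766 = 5.67×10⁻⁸ × 1.83×10^12 / 9.766 = 10600 W/m².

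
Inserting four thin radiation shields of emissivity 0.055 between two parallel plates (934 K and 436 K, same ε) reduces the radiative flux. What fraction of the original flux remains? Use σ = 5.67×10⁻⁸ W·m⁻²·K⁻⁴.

With N identical shields there are N+1 = 5 gaps in series, each with the same radiative resistance, so the flux falls to 1/(N+1) of its unshielded value.

ratio ≈ 0.200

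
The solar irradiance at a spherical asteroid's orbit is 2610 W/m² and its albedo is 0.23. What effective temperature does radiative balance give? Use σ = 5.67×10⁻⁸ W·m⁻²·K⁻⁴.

T ≈ 307 K

Power absorbed = (1−a)S·πR²; power emitted = 4πR²σT⁴. Equating and cancelling πR²:
T = ((1−a)S / 4σ)^(1/4) = (2010 / (4 × 5.67×10⁻⁸))^(1/4) = (8.86×10^9)^(1/4).
T = 307 K.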